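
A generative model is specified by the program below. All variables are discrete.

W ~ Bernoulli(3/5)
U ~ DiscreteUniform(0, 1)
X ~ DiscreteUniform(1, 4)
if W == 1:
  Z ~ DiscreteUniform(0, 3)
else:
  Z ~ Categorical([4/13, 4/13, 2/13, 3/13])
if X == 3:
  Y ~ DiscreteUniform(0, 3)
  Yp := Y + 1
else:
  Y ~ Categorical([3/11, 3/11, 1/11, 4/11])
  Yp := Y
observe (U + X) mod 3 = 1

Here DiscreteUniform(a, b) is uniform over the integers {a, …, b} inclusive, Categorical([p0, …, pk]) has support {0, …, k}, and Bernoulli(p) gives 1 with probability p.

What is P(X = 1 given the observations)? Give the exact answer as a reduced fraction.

P(X = 1 | obs) = 1/3

Enumerate traces; 96 have nonzero weight after conditioning:
  (W=0, U=0, X=1, Z=0, Y=0) weight 3/715
  (W=0, U=0, X=1, Z=0, Y=1) weight 3/715
  (W=0, U=0, X=1, Z=0, Y=2) weight 1/715
  (W=0, U=0, X=1, Z=0, Y=3) weight 4/715
  (W=0, U=0, X=1, Z=1, Y=0) weight 3/715
  (W=0, U=0, X=1, Z=1, Y=1) weight 3/715
  (W=0, U=0, X=1, Z=1, Y=2) weight 1/715
  (W=0, U=0, X=1, Z=1, Y=3) weight 4/715
  (W=0, U=0, X=4, Z=0, Y=0) weight 3/715
  (W=0, U=1, X=3, Z=0, Y=0) weight 1/260
  … 86 more
Group by X:
  weight(X=1) = 1/8
  weight(X=3) = 1/8
  weight(X=4) = 1/8
Total weight = 1/8 + 1/8 + 1/8 = 3/8
P(X=1 | obs) = 1/8 / 3/8 = 1/3
P(X=3 | obs) = 1/8 / 3/8 = 1/3
P(X=4 | obs) = 1/8 / 3/8 = 1/3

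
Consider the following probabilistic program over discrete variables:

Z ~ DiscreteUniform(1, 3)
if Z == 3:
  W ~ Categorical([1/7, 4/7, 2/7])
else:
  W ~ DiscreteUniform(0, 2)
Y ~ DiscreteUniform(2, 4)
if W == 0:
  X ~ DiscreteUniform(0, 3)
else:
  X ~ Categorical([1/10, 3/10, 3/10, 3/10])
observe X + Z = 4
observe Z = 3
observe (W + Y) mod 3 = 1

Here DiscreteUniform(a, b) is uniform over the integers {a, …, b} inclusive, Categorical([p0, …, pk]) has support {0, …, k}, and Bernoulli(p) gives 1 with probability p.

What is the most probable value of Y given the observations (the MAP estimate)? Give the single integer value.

argmax_v P(Y = v | obs) = 3

Enumerate traces; 3 have nonzero weight after conditioning:
  (Z=3, W=0, Y=4, X=1) weight 1/252
  (Z=3, W=1, Y=3, X=1) weight 2/105
  (Z=3, W=2, Y=2, X=1) weight 1/105
Group by Y:
  weight(Y=2) = 1/105
  weight(Y=3) = 2/105
  weight(Y=4) = 1/252
Total weight = 1/105 + 2/105 + 1/252 = 41/1260
P(Y=2 | obs) = 1/105 / 41/1260 = 12/41
P(Y=3 | obs) = 2/105 / 41/1260 = 24/41
P(Y=4 | obs) = 1/252 / 41/1260 = 5/41
argmax = 3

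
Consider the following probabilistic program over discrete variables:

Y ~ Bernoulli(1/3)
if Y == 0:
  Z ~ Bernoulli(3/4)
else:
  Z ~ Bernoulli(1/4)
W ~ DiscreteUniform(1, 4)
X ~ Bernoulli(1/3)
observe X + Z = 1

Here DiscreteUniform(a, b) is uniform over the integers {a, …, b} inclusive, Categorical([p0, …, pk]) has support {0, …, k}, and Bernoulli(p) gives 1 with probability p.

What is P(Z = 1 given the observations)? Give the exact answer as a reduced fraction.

P(Z = 1 | obs) = 14/19

Enumerate traces; 16 have nonzero weight after conditioning:
  (Y=0, Z=0, W=1, X=1) weight 1/72
  (Y=0, Z=0, W=2, X=1) weight 1/72
  (Y=0, Z=0, W=3, X=1) weight 1/72
  (Y=0, Z=0, W=4, X=1) weight 1/72
  (Y=0, Z=1, W=1, X=0) weight 1/12
  (Y=0, Z=1, W=2, X=0) weight 1/12
  (Y=0, Z=1, W=3, X=0) weight 1/12
  (Y=0, Z=1, W=4, X=0) weight 1/12
  … 8 more
Group by Z:
  weight(Z=0) = 5/36
  weight(Z=1) = 7/18
Total weight = 5/36 + 7/18 = 19/36
P(Z=0 | obs) = 5/36 / 19/36 = 5/19
P(Z=1 | obs) = 7/18 / 19/36 = 14/19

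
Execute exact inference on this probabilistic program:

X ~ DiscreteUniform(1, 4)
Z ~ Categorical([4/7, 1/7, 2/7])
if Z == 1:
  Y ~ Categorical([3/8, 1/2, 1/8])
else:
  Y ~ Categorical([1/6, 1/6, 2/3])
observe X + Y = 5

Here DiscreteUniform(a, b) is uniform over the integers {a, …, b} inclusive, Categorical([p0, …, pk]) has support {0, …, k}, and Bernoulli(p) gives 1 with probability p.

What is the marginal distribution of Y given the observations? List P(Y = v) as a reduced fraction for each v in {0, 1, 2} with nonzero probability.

Enumerate traces; 6 have nonzero weight after conditioning:
  (X=3, Z=0, Y=2) weight 2/21
  (X=3, Z=1, Y=2) weight 1/224
  (X=3, Z=2, Y=2) weight 1/21
  (X=4, Z=0, Y=1) weight 1/42
  (X=4, Z=1, Y=1) weight 1/56
  (X=4, Z=2, Y=1) weight 1/84
Group by Y:
  weight(Y=1) = 3/56
  weight(Y=2) = 33/224
Total weight = 3/56 + 33/224 = 45/224
P(Y=1 | obs) = 3/56 / 45/224 = 4/15
P(Y=2 | obs) = 33/224 / 45/224 = 11/15

P(Y=1) = 4/15, P(Y=2) = 11/15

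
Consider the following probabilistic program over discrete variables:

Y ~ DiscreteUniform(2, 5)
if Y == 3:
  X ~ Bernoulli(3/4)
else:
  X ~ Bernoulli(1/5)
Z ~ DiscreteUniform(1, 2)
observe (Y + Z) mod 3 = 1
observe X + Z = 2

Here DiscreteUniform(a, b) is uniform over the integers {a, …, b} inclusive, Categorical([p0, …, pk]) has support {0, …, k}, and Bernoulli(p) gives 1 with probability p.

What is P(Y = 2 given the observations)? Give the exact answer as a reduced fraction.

Enumerate traces; 3 have nonzero weight after conditioning:
  (Y=2, X=0, Z=2) weight 1/10
  (Y=3, X=1, Z=1) weight 3/32
  (Y=5, X=0, Z=2) weight 1/10
Group by Y:
  weight(Y=2) = 1/10
  weight(Y=3) = 3/32
  weight(Y=5) = 1/10
Total weight = 1/10 + 3/32 + 1/10 = 47/160
P(Y=2 | obs) = 1/10 / 47/160 = 16/47
P(Y=3 | obs) = 3/32 / 47/160 = 15/47
P(Y=5 | obs) = 1/10 / 47/160 = 16/47

P(Y = 2 | obs) = 16/47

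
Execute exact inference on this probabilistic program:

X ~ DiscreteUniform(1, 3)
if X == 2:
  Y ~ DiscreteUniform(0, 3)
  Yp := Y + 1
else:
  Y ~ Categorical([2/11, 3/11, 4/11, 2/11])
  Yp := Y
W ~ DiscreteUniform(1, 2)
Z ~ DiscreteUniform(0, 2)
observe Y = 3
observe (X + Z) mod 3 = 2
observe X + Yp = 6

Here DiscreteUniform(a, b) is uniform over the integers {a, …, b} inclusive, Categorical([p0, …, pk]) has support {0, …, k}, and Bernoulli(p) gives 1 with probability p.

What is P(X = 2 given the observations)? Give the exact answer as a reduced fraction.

Enumerate traces; 4 have nonzero weight after conditioning:
  (X=2, Y=3, W=1, Z=0) weight 1/72
  (X=2, Y=3, W=2, Z=0) weight 1/72
  (X=3, Y=3, W=1, Z=2) weight 1/99
  (X=3, Y=3, W=2, Z=2) weight 1/99
Group by X:
  weight(X=2) = 1/36
  weight(X=3) = 2/99
Total weight = 1/36 + 2/99 = 19/396
P(X=2 | obs) = 1/36 / 19/396 = 11/19
P(X=3 | obs) = 2/99 / 19/396 = 8/19

P(X = 2 | obs) = 11/19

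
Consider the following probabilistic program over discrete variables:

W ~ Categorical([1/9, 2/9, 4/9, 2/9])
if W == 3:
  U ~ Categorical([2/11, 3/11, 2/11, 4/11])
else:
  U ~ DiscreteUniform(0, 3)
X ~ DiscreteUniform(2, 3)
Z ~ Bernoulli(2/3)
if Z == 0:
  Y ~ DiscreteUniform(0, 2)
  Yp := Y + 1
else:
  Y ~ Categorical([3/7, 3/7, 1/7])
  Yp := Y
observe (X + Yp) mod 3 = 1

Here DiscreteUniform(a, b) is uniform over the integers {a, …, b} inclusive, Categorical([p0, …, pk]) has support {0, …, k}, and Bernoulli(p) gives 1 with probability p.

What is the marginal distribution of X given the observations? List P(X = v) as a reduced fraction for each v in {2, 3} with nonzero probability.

P(X=2) = 13/38, P(X=3) = 25/38

Enumerate traces; 64 have nonzero weight after conditioning:
  (W=0, U=0, X=2, Z=0, Y=1) weight 1/648
  (W=0, U=0, X=2, Z=1, Y=2) weight 1/756
  (W=0, U=0, X=3, Z=0, Y=0) weight 1/648
  (W=0, U=0, X=3, Z=1, Y=1) weight 1/252
  (W=0, U=1, X=2, Z=0, Y=1) weight 1/648
  (W=0, U=1, X=2, Z=1, Y=2) weight 1/756
  (W=0, U=1, X=3, Z=0, Y=0) weight 1/648
  (W=0, U=1, X=3, Z=1, Y=1) weight 1/252
  … 56 more
Group by X:
  weight(X=2) = 13/126
  weight(X=3) = 25/126
Total weight = 13/126 + 25/126 = 19/63
P(X=2 | obs) = 13/126 / 19/63 = 13/38
P(X=3 | obs) = 25/126 / 19/63 = 25/38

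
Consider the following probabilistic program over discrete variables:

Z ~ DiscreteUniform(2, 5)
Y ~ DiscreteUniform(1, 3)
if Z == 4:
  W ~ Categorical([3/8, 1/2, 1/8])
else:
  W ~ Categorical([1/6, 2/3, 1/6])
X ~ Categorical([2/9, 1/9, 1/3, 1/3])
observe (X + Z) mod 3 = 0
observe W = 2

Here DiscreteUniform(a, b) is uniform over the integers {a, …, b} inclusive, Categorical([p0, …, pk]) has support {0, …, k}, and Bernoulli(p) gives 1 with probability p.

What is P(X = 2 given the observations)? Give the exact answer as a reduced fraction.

Enumerate traces; 15 have nonzero weight after conditioning:
  (Z=2, Y=1, W=2, X=1) weight 1/648
  (Z=2, Y=2, W=2, X=1) weight 1/648
  (Z=2, Y=3, W=2, X=1) weight 1/648
  (Z=3, Y=1, W=2, X=0) weight 1/324
  (Z=3, Y=1, W=2, X=3) weight 1/216
  (Z=3, Y=2, W=2, X=0) weight 1/324
  (Z=3, Y=2, W=2, X=3) weight 1/216
  (Z=3, Y=3, W=2, X=0) weight 1/324
  (Z=4, Y=1, W=2, X=2) weight 1/288
  … 6 more
Group by X:
  weight(X=0) = 1/108
  weight(X=1) = 1/108
  weight(X=2) = 1/96
  weight(X=3) = 1/72
Total weight = 1/108 + 1/108 + 1/96 + 1/72 = 37/864
P(X=0 | obs) = 1/108 / 37/864 = 8/37
P(X=1 | obs) = 1/108 / 37/864 = 8/37
P(X=2 | obs) = 1/96 / 37/864 = 9/37
P(X=3 | obs) = 1/72 / 37/864 = 12/37

P(X = 2 | obs) = 9/37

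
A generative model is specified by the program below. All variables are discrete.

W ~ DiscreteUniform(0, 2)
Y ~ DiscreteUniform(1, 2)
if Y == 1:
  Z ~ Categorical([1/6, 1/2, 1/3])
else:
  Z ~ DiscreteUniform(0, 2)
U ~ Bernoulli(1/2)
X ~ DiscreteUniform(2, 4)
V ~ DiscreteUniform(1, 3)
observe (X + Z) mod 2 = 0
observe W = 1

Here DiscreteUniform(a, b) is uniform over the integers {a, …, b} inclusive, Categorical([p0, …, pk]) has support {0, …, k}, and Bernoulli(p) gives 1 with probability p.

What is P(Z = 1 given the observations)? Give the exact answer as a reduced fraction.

P(Z = 1 | obs) = 5/19

Enumerate traces; 60 have nonzero weight after conditioning:
  (W=1, Y=1, Z=0, U=0, X=2, V=1) weight 1/648
  (W=1, Y=1, Z=0, U=0, X=2, V=2) weight 1/648
  (W=1, Y=1, Z=0, U=0, X=2, V=3) weight 1/648
  (W=1, Y=1, Z=0, U=0, X=4, V=1) weight 1/648
  (W=1, Y=1, Z=0, U=0, X=4, V=2) weight 1/648
  (W=1, Y=1, Z=0, U=0, X=4, V=3) weight 1/648
  (W=1, Y=1, Z=0, U=1, X=2, V=1) weight 1/648
  (W=1, Y=1, Z=0, U=1, X=2, V=2) weight 1/648
  (W=1, Y=1, Z=1, U=0, X=3, V=1) weight 1/216
  (W=1, Y=1, Z=2, U=0, X=2, V=1) weight 1/324
  … 50 more
Group by Z:
  weight(Z=0) = 1/18
  weight(Z=1) = 5/108
  weight(Z=2) = 2/27
Total weight = 1/18 + 5/108 + 2/27 = 19/108
P(Z=0 | obs) = 1/18 / 19/108 = 6/19
P(Z=1 | obs) = 5/108 / 19/108 = 5/19
P(Z=2 | obs) = 2/27 / 19/108 = 8/19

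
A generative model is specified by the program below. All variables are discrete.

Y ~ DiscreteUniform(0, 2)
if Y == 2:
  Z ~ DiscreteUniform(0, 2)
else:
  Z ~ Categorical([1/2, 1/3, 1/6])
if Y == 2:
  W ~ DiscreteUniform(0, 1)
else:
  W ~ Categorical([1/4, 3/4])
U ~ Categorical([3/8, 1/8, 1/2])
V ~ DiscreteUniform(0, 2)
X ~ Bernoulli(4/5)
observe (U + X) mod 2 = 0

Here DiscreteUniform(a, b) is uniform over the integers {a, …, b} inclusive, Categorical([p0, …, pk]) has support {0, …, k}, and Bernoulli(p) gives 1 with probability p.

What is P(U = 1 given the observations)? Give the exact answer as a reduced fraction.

P(U = 1 | obs) = 4/11

Enumerate traces; 162 have nonzero weight after conditioning:
  (Y=0, Z=0, W=0, U=0, V=0, X=0) weight 1/960
  (Y=0, Z=0, W=0, U=0, V=1, X=0) weight 1/960
  (Y=0, Z=0, W=0, U=0, V=2, X=0) weight 1/960
  (Y=0, Z=0, W=0, U=1, V=0, X=1) weight 1/720
  (Y=0, Z=0, W=0, U=1, V=1, X=1) weight 1/720
  (Y=0, Z=0, W=0, U=1, V=2, X=1) weight 1/720
  (Y=0, Z=0, W=0, U=2, V=0, X=0) weight 1/720
  (Y=0, Z=0, W=0, U=2, V=1, X=0) weight 1/720
  … 154 more
Group by U:
  weight(U=0) = 3/40
  weight(U=1) = 1/10
  weight(U=2) = 1/10
Total weight = 3/40 + 1/10 + 1/10 = 11/40
P(U=0 | obs) = 3/40 / 11/40 = 3/11
P(U=1 | obs) = 1/10 / 11/40 = 4/11
P(U=2 | obs) = 1/10 / 11/40 = 4/11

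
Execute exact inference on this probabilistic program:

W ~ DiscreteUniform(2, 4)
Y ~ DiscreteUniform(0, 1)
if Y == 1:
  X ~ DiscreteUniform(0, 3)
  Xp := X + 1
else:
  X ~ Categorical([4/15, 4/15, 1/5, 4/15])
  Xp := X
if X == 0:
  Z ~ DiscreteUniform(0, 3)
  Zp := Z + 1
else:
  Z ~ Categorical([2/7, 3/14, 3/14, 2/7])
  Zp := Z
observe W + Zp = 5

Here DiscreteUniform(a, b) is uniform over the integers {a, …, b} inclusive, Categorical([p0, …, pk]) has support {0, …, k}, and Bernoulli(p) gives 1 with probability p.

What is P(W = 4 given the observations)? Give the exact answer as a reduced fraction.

P(W = 4 | obs) = 751/2431

Enumerate traces; 24 have nonzero weight after conditioning:
  (W=2, Y=0, X=0, Z=2) weight 1/90
  (W=2, Y=0, X=1, Z=3) weight 4/315
  (W=2, Y=0, X=2, Z=3) weight 1/105
  (W=2, Y=0, X=3, Z=3) weight 4/315
  (W=2, Y=1, X=0, Z=2) weight 1/96
  (W=2, Y=1, X=1, Z=3) weight 1/84
  (W=2, Y=1, X=2, Z=3) weight 1/84
  (W=2, Y=1, X=3, Z=3) weight 1/84
  (W=3, Y=0, X=0, Z=1) weight 1/90
  (W=4, Y=0, X=0, Z=0) weight 1/90
  … 14 more
Group by W:
  weight(W=2) = 929/10080
  weight(W=3) = 751/10080
  weight(W=4) = 751/10080
Total weight = 929/10080 + 751/10080 + 751/10080 = 2431/10080
P(W=2 | obs) = 929/10080 / 2431/10080 = 929/2431
P(W=3 | obs) = 751/10080 / 2431/10080 = 751/2431
P(W=4 | obs) = 751/10080 / 2431/10080 = 751/2431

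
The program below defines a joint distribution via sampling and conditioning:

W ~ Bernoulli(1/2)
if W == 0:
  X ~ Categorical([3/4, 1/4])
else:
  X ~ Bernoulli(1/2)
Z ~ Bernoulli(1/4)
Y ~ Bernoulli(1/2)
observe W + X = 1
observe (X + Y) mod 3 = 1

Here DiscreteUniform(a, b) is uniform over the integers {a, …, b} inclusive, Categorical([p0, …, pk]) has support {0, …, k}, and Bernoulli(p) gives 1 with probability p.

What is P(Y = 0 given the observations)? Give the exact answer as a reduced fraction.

P(Y = 0 | obs) = 1/3

Enumerate traces; 4 have nonzero weight after conditioning:
  (W=0, X=1, Z=0, Y=0) weight 3/64
  (W=0, X=1, Z=1, Y=0) weight 1/64
  (W=1, X=0, Z=0, Y=1) weight 3/32
  (W=1, X=0, Z=1, Y=1) weight 1/32
Group by Y:
  weight(Y=0) = 1/16
  weight(Y=1) = 1/8
Total weight = 1/16 + 1/8 = 3/16
P(Y=0 | obs) = 1/16 / 3/16 = 1/3
P(Y=1 | obs) = 1/8 / 3/16 = 2/3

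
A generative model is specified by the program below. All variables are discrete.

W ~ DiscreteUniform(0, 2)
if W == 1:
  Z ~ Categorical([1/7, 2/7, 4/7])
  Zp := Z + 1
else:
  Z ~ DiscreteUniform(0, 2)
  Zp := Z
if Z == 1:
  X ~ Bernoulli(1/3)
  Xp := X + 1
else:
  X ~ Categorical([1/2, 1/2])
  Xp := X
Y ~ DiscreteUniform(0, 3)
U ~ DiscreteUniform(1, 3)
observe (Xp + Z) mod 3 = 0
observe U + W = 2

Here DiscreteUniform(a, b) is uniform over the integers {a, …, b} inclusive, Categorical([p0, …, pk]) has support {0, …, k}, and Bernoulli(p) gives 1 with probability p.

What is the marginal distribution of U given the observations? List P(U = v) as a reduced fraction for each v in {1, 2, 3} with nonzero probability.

Enumerate traces; 24 have nonzero weight after conditioning:
  (W=0, Z=0, X=0, Y=0, U=2) weight 1/216
  (W=0, Z=0, X=0, Y=1, U=2) weight 1/216
  (W=0, Z=0, X=0, Y=2, U=2) weight 1/216
  (W=0, Z=0, X=0, Y=3, U=2) weight 1/216
  (W=0, Z=1, X=1, Y=0, U=2) weight 1/324
  (W=0, Z=1, X=1, Y=1, U=2) weight 1/324
  (W=0, Z=1, X=1, Y=2, U=2) weight 1/324
  (W=0, Z=1, X=1, Y=3, U=2) weight 1/324
  (W=1, Z=0, X=0, Y=0, U=1) weight 1/504
  … 15 more
Group by U:
  weight(U=1) = 19/378
  weight(U=2) = 4/81
Total weight = 19/378 + 4/81 = 113/1134
P(U=1 | obs) = 19/378 / 113/1134 = 57/113
P(U=2 | obs) = 4/81 / 113/1134 = 56/113

P(U=1) = 57/113, P(U=2) = 56/113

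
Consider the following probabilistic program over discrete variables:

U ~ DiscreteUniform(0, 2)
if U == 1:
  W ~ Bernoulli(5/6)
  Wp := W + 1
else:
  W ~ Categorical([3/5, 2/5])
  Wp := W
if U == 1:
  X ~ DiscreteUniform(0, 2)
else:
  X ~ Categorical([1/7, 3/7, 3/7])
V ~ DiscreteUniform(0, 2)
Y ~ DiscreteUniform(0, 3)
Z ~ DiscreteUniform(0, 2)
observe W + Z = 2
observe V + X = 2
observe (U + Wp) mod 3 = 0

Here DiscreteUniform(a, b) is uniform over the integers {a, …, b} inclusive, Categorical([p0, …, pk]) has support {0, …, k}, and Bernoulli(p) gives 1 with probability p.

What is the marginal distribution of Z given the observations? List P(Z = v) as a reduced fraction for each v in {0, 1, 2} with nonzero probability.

Enumerate traces; 36 have nonzero weight after conditioning:
  (U=0, W=0, X=0, V=2, Y=0, Z=2) weight 1/1260
  (U=0, W=0, X=0, V=2, Y=1, Z=2) weight 1/1260
  (U=0, W=0, X=0, V=2, Y=2, Z=2) weight 1/1260
  (U=0, W=0, X=0, V=2, Y=3, Z=2) weight 1/1260
  (U=0, W=0, X=1, V=1, Y=0, Z=2) weight 1/420
  (U=0, W=0, X=1, V=1, Y=1, Z=2) weight 1/420
  (U=0, W=0, X=1, V=1, Y=2, Z=2) weight 1/420
  (U=0, W=0, X=1, V=1, Y=3, Z=2) weight 1/420
  (U=1, W=1, X=0, V=2, Y=0, Z=1) weight 5/1944
  … 27 more
Group by Z:
  weight(Z=1) = 37/810
  weight(Z=2) = 1/45
Total weight = 37/810 + 1/45 = 11/162
P(Z=1 | obs) = 37/810 / 11/162 = 37/55
P(Z=2 | obs) = 1/45 / 11/162 = 18/55

P(Z=1) = 37/55, P(Z=2) = 18/55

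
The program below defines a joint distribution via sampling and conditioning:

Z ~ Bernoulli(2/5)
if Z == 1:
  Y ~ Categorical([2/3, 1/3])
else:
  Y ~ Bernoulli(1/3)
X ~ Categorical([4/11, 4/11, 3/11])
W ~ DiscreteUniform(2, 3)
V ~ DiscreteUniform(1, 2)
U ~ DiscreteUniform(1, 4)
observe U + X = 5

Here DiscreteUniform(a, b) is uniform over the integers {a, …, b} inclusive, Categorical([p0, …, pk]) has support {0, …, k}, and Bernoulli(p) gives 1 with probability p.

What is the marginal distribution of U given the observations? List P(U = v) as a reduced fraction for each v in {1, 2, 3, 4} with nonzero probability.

P(U=3) = 3/7, P(U=4) = 4/7

Enumerate traces; 32 have nonzero weight after conditioning:
  (Z=0, Y=0, X=1, W=2, V=1, U=4) weight 1/110
  (Z=0, Y=0, X=1, W=2, V=2, U=4) weight 1/110
  (Z=0, Y=0, X=1, W=3, V=1, U=4) weight 1/110
  (Z=0, Y=0, X=1, W=3, V=2, U=4) weight 1/110
  (Z=0, Y=0, X=2, W=2, V=1, U=3) weight 3/440
  (Z=0, Y=0, X=2, W=2, V=2, U=3) weight 3/440
  (Z=0, Y=0, X=2, W=3, V=1, U=3) weight 3/440
  (Z=0, Y=0, X=2, W=3, V=2, U=3) weight 3/440
  … 24 more
Group by U:
  weight(U=3) = 3/44
  weight(U=4) = 1/11
Total weight = 3/44 + 1/11 = 7/44
P(U=3 | obs) = 3/44 / 7/44 = 3/7
P(U=4 | obs) = 1/11 / 7/44 = 4/7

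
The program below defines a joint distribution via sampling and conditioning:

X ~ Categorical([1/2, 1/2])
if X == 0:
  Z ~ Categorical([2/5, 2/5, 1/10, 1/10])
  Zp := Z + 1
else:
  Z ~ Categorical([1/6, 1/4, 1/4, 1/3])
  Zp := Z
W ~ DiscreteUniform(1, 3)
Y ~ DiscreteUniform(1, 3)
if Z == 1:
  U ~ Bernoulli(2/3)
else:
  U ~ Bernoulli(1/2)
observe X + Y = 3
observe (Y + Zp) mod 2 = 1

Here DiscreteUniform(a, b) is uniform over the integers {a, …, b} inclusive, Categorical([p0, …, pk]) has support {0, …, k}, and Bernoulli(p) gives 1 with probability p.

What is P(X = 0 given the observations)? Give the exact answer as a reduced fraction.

P(X = 0 | obs) = 6/13

Enumerate traces; 24 have nonzero weight after conditioning:
  (X=0, Z=1, W=1, Y=3, U=0) weight 1/135
  (X=0, Z=1, W=1, Y=3, U=1) weight 2/135
  (X=0, Z=1, W=2, Y=3, U=0) weight 1/135
  (X=0, Z=1, W=2, Y=3, U=1) weight 2/135
  (X=0, Z=1, W=3, Y=3, U=0) weight 1/135
  (X=0, Z=1, W=3, Y=3, U=1) weight 2/135
  (X=0, Z=3, W=1, Y=3, U=0) weight 1/360
  (X=0, Z=3, W=1, Y=3, U=1) weight 1/360
  (X=1, Z=1, W=1, Y=2, U=0) weight 1/216
  … 15 more
Group by X:
  weight(X=0) = 1/12
  weight(X=1) = 7/72
Total weight = 1/12 + 7/72 = 13/72
P(X=0 | obs) = 1/12 / 13/72 = 6/13
P(X=1 | obs) = 7/72 / 13/72 = 7/13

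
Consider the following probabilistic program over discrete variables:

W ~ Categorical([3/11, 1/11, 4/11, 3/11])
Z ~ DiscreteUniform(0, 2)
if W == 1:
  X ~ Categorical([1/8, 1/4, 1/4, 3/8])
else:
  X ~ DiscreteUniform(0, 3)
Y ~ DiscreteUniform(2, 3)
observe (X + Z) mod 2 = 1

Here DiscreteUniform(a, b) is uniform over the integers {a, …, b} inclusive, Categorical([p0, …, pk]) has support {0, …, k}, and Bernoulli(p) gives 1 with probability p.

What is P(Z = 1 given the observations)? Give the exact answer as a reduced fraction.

P(Z = 1 | obs) = 43/133

Enumerate traces; 48 have nonzero weight after conditioning:
  (W=0, Z=0, X=1, Y=2) weight 1/88
  (W=0, Z=0, X=1, Y=3) weight 1/88
  (W=0, Z=0, X=3, Y=2) weight 1/88
  (W=0, Z=0, X=3, Y=3) weight 1/88
  (W=0, Z=1, X=0, Y=2) weight 1/88
  (W=0, Z=1, X=0, Y=3) weight 1/88
  (W=0, Z=1, X=2, Y=2) weight 1/88
  (W=0, Z=1, X=2, Y=3) weight 1/88
  (W=0, Z=2, X=1, Y=2) weight 1/88
  … 39 more
Group by Z:
  weight(Z=0) = 15/88
  weight(Z=1) = 43/264
  weight(Z=2) = 15/88
Total weight = 15/88 + 43/264 + 15/88 = 133/264
P(Z=0 | obs) = 15/88 / 133/264 = 45/133
P(Z=1 | obs) = 43/264 / 133/264 = 43/133
P(Z=2 | obs) = 15/88 / 133/264 = 45/133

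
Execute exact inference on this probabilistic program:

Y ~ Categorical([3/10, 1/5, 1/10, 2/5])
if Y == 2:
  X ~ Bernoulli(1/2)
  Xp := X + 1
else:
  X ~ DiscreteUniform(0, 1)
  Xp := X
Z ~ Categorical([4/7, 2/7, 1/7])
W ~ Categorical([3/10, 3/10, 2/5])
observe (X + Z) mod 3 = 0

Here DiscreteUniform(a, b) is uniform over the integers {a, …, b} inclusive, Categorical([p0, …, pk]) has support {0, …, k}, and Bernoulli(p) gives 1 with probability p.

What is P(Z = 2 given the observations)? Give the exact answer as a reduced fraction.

P(Z = 2 | obs) = 1/5

Enumerate traces; 24 have nonzero weight after conditioning:
  (Y=0, X=0, Z=0, W=0) weight 9/350
  (Y=0, X=0, Z=0, W=1) weight 9/350
  (Y=0, X=0, Z=0, W=2) weight 6/175
  (Y=0, X=1, Z=2, W=0) weight 9/1400
  (Y=0, X=1, Z=2, W=1) weight 9/1400
  (Y=0, X=1, Z=2, W=2) weight 3/350
  (Y=1, X=0, Z=0, W=0) weight 3/175
  (Y=1, X=0, Z=0, W=1) weight 3/175
  … 16 more
Group by Z:
  weight(Z=0) = 2/7
  weight(Z=2) = 1/14
Total weight = 2/7 + 1/14 = 5/14
P(Z=0 | obs) = 2/7 / 5/14 = 4/5
P(Z=2 | obs) = 1/14 / 5/14 = 1/5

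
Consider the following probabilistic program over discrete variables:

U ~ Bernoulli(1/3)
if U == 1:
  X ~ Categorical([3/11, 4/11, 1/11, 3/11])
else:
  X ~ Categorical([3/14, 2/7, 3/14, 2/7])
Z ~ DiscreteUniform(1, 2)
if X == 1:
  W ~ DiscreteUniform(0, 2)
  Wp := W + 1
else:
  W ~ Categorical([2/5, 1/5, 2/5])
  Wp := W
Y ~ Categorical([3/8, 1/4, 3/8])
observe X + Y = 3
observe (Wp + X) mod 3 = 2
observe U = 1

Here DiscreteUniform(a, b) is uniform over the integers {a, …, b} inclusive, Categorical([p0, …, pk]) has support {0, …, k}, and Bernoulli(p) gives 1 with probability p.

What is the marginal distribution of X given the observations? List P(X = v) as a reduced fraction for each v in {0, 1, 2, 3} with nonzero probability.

Enumerate traces; 6 have nonzero weight after conditioning:
  (U=1, X=1, Z=1, W=0, Y=2) weight 1/132
  (U=1, X=1, Z=2, W=0, Y=2) weight 1/132
  (U=1, X=2, Z=1, W=0, Y=1) weight 1/660
  (U=1, X=2, Z=2, W=0, Y=1) weight 1/660
  (U=1, X=3, Z=1, W=2, Y=0) weight 3/440
  (U=1, X=3, Z=2, W=2, Y=0) weight 3/440
Group by X:
  weight(X=1) = 1/66
  weight(X=2) = 1/330
  weight(X=3) = 3/220
Total weight = 1/66 + 1/330 + 3/220 = 7/220
P(X=1 | obs) = 1/66 / 7/220 = 10/21
P(X=2 | obs) = 1/330 / 7/220 = 2/21
P(X=3 | obs) = 3/220 / 7/220 = 3/7

P(X=1) = 10/21, P(X=2) = 2/21, P(X=3) = 3/7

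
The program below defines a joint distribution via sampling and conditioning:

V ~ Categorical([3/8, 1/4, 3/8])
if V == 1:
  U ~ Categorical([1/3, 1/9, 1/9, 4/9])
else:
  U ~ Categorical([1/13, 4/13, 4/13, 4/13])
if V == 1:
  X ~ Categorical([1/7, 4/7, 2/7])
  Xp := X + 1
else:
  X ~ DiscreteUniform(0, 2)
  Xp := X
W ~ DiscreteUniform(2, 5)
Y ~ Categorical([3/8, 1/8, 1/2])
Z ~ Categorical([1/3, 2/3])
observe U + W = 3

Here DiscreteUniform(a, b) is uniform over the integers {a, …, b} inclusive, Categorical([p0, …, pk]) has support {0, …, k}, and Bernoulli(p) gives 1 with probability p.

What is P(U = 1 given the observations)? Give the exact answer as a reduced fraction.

Enumerate traces; 108 have nonzero weight after conditioning:
  (V=0, U=0, X=0, W=3, Y=0, Z=0) weight 1/3328
  (V=0, U=0, X=0, W=3, Y=0, Z=1) weight 1/1664
  (V=0, U=0, X=0, W=3, Y=1, Z=0) weight 1/9984
  (V=0, U=0, X=0, W=3, Y=1, Z=1) weight 1/4992
  (V=0, U=0, X=0, W=3, Y=2, Z=0) weight 1/2496
  (V=0, U=0, X=0, W=3, Y=2, Z=1) weight 1/1248
  (V=0, U=0, X=1, W=3, Y=0, Z=0) weight 1/3328
  (V=0, U=0, X=1, W=3, Y=0, Z=1) weight 1/1664
  (V=0, U=1, X=0, W=2, Y=0, Z=0) weight 1/832
  … 99 more
Group by U:
  weight(U=0) = 11/312
  weight(U=1) = 121/1872
Total weight = 11/312 + 121/1872 = 187/1872
P(U=0 | obs) = 11/312 / 187/1872 = 6/17
P(U=1 | obs) = 121/1872 / 187/1872 = 11/17

P(U = 1 | obs) = 11/17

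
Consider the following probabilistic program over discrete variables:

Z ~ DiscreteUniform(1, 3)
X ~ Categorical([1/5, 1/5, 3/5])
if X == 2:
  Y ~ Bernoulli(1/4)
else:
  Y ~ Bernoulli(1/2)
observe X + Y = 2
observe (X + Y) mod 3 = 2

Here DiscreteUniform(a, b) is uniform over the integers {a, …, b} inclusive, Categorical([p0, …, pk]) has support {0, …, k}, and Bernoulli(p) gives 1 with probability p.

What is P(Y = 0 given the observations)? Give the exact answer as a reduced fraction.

Enumerate traces; 6 have nonzero weight after conditioning:
  (Z=1, X=1, Y=1) weight 1/30
  (Z=1, X=2, Y=0) weight 3/20
  (Z=2, X=1, Y=1) weight 1/30
  (Z=2, X=2, Y=0) weight 3/20
  (Z=3, X=1, Y=1) weight 1/30
  (Z=3, X=2, Y=0) weight 3/20
Group by Y:
  weight(Y=0) = 9/20
  weight(Y=1) = 1/10
Total weight = 9/20 + 1/10 = 11/20
P(Y=0 | obs) = 9/20 / 11/20 = 9/11
P(Y=1 | obs) = 1/10 / 11/20 = 2/11

P(Y = 0 | obs) = 9/11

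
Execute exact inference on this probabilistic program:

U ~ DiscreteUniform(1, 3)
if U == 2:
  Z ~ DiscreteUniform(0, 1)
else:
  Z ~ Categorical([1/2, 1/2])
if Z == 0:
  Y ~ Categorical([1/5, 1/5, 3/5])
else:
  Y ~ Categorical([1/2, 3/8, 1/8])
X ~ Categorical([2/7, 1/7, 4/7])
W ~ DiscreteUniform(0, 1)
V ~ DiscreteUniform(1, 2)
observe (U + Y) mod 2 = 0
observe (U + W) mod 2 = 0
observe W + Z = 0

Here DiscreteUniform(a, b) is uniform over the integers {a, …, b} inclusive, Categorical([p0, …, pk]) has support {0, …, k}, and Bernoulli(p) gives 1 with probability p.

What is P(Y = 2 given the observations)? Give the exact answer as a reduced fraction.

P(Y = 2 | obs) = 3/4

Enumerate traces; 12 have nonzero weight after conditioning:
  (U=2, Z=0, Y=0, X=0, W=0, V=1) weight 1/420
  (U=2, Z=0, Y=0, X=0, W=0, V=2) weight 1/420
  (U=2, Z=0, Y=0, X=1, W=0, V=1) weight 1/840
  (U=2, Z=0, Y=0, X=1, W=0, V=2) weight 1/840
  (U=2, Z=0, Y=0, X=2, W=0, V=1) weight 1/210
  (U=2, Z=0, Y=0, X=2, W=0, V=2) weight 1/210
  (U=2, Z=0, Y=2, X=0, W=0, V=1) weight 1/140
  (U=2, Z=0, Y=2, X=0, W=0, V=2) weight 1/140
  … 4 more
Group by Y:
  weight(Y=0) = 1/60
  weight(Y=2) = 1/20
Total weight = 1/60 + 1/20 = 1/15
P(Y=0 | obs) = 1/60 / 1/15 = 1/4
P(Y=2 | obs) = 1/20 / 1/15 = 3/4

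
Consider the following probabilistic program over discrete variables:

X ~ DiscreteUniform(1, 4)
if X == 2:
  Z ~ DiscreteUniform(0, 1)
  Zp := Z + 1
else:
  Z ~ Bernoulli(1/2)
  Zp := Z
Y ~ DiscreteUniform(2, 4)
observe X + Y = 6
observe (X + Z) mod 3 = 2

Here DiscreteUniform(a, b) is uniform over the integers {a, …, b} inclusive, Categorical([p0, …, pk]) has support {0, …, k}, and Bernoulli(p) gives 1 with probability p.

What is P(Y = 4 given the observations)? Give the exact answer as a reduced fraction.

Enumerate traces; 2 have nonzero weight after conditioning:
  (X=2, Z=0, Y=4) weight 1/24
  (X=4, Z=1, Y=2) weight 1/24
Group by Y:
  weight(Y=2) = 1/24
  weight(Y=4) = 1/24
Total weight = 1/24 + 1/24 = 1/12
P(Y=2 | obs) = 1/24 / 1/12 = 1/2
P(Y=4 | obs) = 1/24 / 1/12 = 1/2

P(Y = 4 | obs) = 1/2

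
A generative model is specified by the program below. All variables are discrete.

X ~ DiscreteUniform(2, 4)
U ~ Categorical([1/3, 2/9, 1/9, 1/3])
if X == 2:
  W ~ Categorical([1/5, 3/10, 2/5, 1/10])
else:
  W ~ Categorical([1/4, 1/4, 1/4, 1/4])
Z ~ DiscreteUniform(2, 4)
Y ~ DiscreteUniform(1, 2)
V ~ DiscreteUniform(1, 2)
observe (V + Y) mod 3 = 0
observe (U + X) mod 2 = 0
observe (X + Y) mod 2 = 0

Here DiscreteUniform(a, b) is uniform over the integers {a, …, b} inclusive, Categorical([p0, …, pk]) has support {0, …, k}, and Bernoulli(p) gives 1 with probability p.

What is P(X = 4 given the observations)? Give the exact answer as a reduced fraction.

Enumerate traces; 72 have nonzero weight after conditioning:
  (X=2, U=0, W=0, Z=2, Y=2, V=1) weight 1/540
  (X=2, U=0, W=0, Z=3, Y=2, V=1) weight 1/540
  (X=2, U=0, W=0, Z=4, Y=2, V=1) weight 1/540
  (X=2, U=0, W=1, Z=2, Y=2, V=1) weight 1/360
  (X=2, U=0, W=1, Z=3, Y=2, V=1) weight 1/360
  (X=2, U=0, W=1, Z=4, Y=2, V=1) weight 1/360
  (X=2, U=0, W=2, Z=2, Y=2, V=1) weight 1/270
  (X=2, U=0, W=2, Z=3, Y=2, V=1) weight 1/270
  (X=3, U=1, W=0, Z=2, Y=1, V=2) weight 1/648
  (X=4, U=0, W=0, Z=2, Y=2, V=1) weight 1/432
  … 62 more
Group by X:
  weight(X=2) = 1/27
  weight(X=3) = 5/108
  weight(X=4) = 1/27
Total weight = 1/27 + 5/108 + 1/27 = 13/108
P(X=2 | obs) = 1/27 / 13/108 = 4/13
P(X=3 | obs) = 5/108 / 13/108 = 5/13
P(X=4 | obs) = 1/27 / 13/108 = 4/13

P(X = 4 | obs) = 4/13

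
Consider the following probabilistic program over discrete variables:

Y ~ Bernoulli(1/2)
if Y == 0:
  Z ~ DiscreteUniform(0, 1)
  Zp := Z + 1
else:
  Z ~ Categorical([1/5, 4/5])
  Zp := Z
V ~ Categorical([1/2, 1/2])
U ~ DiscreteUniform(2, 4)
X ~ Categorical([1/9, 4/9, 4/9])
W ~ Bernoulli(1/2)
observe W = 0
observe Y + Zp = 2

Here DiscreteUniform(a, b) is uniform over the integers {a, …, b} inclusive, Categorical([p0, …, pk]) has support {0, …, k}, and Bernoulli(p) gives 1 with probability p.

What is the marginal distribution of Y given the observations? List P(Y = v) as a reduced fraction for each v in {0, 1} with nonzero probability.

P(Y=0) = 5/13, P(Y=1) = 8/13

Enumerate traces; 36 have nonzero weight after conditioning:
  (Y=0, Z=1, V=0, U=2, X=0, W=0) weight 1/432
  (Y=0, Z=1, V=0, U=2, X=1, W=0) weight 1/108
  (Y=0, Z=1, V=0, U=2, X=2, W=0) weight 1/108
  (Y=0, Z=1, V=0, U=3, X=0, W=0) weight 1/432
  (Y=0, Z=1, V=0, U=3, X=1, W=0) weight 1/108
  (Y=0, Z=1, V=0, U=3, X=2, W=0) weight 1/108
  (Y=0, Z=1, V=0, U=4, X=0, W=0) weight 1/432
  (Y=0, Z=1, V=0, U=4, X=1, W=0) weight 1/108
  (Y=1, Z=1, V=0, U=2, X=0, W=0) weight 1/270
  … 27 more
Group by Y:
  weight(Y=0) = 1/8
  weight(Y=1) = 1/5
Total weight = 1/8 + 1/5 = 13/40
P(Y=0 | obs) = 1/8 / 13/40 = 5/13
P(Y=1 | obs) = 1/5 / 13/40 = 8/13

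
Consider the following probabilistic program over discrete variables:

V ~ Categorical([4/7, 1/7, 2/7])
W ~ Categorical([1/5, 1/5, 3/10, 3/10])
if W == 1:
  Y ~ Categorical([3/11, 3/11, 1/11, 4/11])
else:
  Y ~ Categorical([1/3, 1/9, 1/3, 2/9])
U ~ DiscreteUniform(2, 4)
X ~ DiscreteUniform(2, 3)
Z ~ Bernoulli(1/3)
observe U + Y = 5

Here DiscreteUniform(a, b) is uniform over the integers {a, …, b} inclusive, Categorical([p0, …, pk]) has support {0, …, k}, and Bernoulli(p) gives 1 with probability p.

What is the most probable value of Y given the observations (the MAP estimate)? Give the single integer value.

argmax_v P(Y = v | obs) = 2

Enumerate traces; 144 have nonzero weight after conditioning:
  (V=0, W=0, Y=1, U=4, X=2, Z=0) weight 4/2835
  (V=0, W=0, Y=1, U=4, X=2, Z=1) weight 2/2835
  (V=0, W=0, Y=1, U=4, X=3, Z=0) weight 4/2835
  (V=0, W=0, Y=1, U=4, X=3, Z=1) weight 2/2835
  (V=0, W=0, Y=2, U=3, X=2, Z=0) weight 4/945
  (V=0, W=0, Y=2, U=3, X=2, Z=1) weight 2/945
  (V=0, W=0, Y=2, U=3, X=3, Z=0) weight 4/945
  (V=0, W=0, Y=2, U=3, X=3, Z=1) weight 2/945
  (V=0, W=0, Y=3, U=2, X=2, Z=0) weight 8/2835
  … 135 more
Group by Y:
  weight(Y=1) = 71/1485
  weight(Y=2) = 47/495
  weight(Y=3) = 124/1485
Total weight = 71/1485 + 47/495 + 124/1485 = 112/495
P(Y=1 | obs) = 71/1485 / 112/495 = 71/336
P(Y=2 | obs) = 47/495 / 112/495 = 47/112
P(Y=3 | obs) = 124/1485 / 112/495 = 31/84
argmax = 2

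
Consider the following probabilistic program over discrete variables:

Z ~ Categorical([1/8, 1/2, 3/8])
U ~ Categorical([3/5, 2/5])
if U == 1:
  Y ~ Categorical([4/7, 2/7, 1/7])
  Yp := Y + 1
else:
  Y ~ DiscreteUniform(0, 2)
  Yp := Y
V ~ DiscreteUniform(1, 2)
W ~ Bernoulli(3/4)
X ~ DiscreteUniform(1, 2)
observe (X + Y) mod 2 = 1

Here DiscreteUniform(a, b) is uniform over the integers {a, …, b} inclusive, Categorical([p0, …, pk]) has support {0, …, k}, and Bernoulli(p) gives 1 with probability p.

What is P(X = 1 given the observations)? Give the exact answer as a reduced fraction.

Enumerate traces; 72 have nonzero weight after conditioning:
  (Z=0, U=0, Y=0, V=1, W=0, X=1) weight 1/640
  (Z=0, U=0, Y=0, V=1, W=1, X=1) weight 3/640
  (Z=0, U=0, Y=0, V=2, W=0, X=1) weight 1/640
  (Z=0, U=0, Y=0, V=2, W=1, X=1) weight 3/640
  (Z=0, U=0, Y=1, V=1, W=0, X=2) weight 1/640
  (Z=0, U=0, Y=1, V=1, W=1, X=2) weight 3/640
  (Z=0, U=0, Y=1, V=2, W=0, X=2) weight 1/640
  (Z=0, U=0, Y=1, V=2, W=1, X=2) weight 3/640
  … 64 more
Group by X:
  weight(X=1) = 12/35
  weight(X=2) = 11/70
Total weight = 12/35 + 11/70 = 1/2
P(X=1 | obs) = 12/35 / 1/2 = 24/35
P(X=2 | obs) = 11/70 / 1/2 = 11/35

P(X = 1 | obs) = 24/35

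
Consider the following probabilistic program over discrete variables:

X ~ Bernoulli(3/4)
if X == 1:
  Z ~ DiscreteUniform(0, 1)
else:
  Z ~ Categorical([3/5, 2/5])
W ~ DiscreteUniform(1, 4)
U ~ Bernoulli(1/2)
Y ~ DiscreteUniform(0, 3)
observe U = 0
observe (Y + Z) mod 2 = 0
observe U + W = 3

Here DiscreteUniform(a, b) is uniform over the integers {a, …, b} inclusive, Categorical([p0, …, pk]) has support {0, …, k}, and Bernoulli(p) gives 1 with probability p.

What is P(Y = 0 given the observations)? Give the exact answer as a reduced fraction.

Enumerate traces; 8 have nonzero weight after conditioning:
  (X=0, Z=0, W=3, U=0, Y=0) weight 3/640
  (X=0, Z=0, W=3, U=0, Y=2) weight 3/640
  (X=0, Z=1, W=3, U=0, Y=1) weight 1/320
  (X=0, Z=1, W=3, U=0, Y=3) weight 1/320
  (X=1, Z=0, W=3, U=0, Y=0) weight 3/256
  (X=1, Z=0, W=3, U=0, Y=2) weight 3/256
  (X=1, Z=1, W=3, U=0, Y=1) weight 3/256
  (X=1, Z=1, W=3, U=0, Y=3) weight 3/256
Group by Y:
  weight(Y=0) = 21/1280
  weight(Y=1) = 19/1280
  weight(Y=2) = 21/1280
  weight(Y=3) = 19/1280
Total weight = 21/1280 + 19/1280 + 21/1280 + 19/1280 = 1/16
P(Y=0 | obs) = 21/1280 / 1/16 = 21/80
P(Y=1 | obs) = 19/1280 / 1/16 = 19/80
P(Y=2 | obs) = 21/1280 / 1/16 = 21/80
P(Y=3 | obs) = 19/1280 / 1/16 = 19/80

P(Y = 0 | obs) = 21/80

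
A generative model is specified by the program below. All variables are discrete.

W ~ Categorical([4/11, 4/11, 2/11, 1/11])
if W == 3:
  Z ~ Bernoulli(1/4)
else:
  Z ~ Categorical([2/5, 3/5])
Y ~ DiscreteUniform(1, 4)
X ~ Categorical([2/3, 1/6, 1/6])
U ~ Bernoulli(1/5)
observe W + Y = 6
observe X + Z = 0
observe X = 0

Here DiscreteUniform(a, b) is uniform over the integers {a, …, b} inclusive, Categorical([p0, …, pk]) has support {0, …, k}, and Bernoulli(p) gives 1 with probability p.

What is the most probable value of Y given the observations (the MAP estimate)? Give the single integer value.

argmax_v P(Y = v | obs) = 4

Enumerate traces; 4 have nonzero weight after conditioning:
  (W=2, Z=0, Y=4, X=0, U=0) weight 8/825
  (W=2, Z=0, Y=4, X=0, U=1) weight 2/825
  (W=3, Z=0, Y=3, X=0, U=0) weight 1/110
  (W=3, Z=0, Y=3, X=0, U=1) weight 1/440
Group by Y:
  weight(Y=3) = 1/88
  weight(Y=4) = 2/165
Total weight = 1/88 + 2/165 = 31/1320
P(Y=3 | obs) = 1/88 / 31/1320 = 15/31
P(Y=4 | obs) = 2/165 / 31/1320 = 16/31
argmax = 4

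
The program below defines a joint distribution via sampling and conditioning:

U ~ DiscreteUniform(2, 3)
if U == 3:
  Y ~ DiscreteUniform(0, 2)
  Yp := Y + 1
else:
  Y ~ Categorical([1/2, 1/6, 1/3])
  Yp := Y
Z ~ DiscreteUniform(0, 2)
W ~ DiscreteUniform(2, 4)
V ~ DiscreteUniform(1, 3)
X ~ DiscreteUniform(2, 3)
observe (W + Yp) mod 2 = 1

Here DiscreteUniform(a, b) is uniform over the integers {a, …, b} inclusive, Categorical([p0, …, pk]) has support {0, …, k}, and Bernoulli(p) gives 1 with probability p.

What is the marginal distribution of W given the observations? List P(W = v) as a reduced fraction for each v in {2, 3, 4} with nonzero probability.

P(W=2) = 5/17, P(W=3) = 7/17, P(W=4) = 5/17

Enumerate traces; 162 have nonzero weight after conditioning:
  (U=2, Y=0, Z=0, W=3, V=1, X=2) weight 1/216
  (U=2, Y=0, Z=0, W=3, V=1, X=3) weight 1/216
  (U=2, Y=0, Z=0, W=3, V=2, X=2) weight 1/216
  (U=2, Y=0, Z=0, W=3, V=2, X=3) weight 1/216
  (U=2, Y=0, Z=0, W=3, V=3, X=2) weight 1/216
  (U=2, Y=0, Z=0, W=3, V=3, X=3) weight 1/216
  (U=2, Y=0, Z=1, W=3, V=1, X=2) weight 1/216
  (U=2, Y=0, Z=1, W=3, V=1, X=3) weight 1/216
  (U=2, Y=1, Z=0, W=2, V=1, X=2) weight 1/648
  (U=2, Y=1, Z=0, W=4, V=1, X=2) weight 1/648
  … 152 more
Group by W:
  weight(W=2) = 5/36
  weight(W=3) = 7/36
  weight(W=4) = 5/36
Total weight = 5/36 + 7/36 + 5/36 = 17/36
P(W=2 | obs) = 5/36 / 17/36 = 5/17
P(W=3 | obs) = 7/36 / 17/36 = 7/17
P(W=4 | obs) = 5/36 / 17/36 = 5/17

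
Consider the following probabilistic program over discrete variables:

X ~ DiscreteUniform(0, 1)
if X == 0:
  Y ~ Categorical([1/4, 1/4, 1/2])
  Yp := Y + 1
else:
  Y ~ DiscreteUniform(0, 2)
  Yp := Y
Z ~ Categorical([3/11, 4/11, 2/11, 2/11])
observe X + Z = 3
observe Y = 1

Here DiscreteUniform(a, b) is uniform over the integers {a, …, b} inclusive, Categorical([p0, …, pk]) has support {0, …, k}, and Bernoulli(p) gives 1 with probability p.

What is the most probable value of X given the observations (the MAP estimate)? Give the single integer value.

argmax_v P(X = v | obs) = 1

Enumerate traces; 2 have nonzero weight after conditioning:
  (X=0, Y=1, Z=3) weight 1/44
  (X=1, Y=1, Z=2) weight 1/33
Group by X:
  weight(X=0) = 1/44
  weight(X=1) = 1/33
Total weight = 1/44 + 1/33 = 7/132
P(X=0 | obs) = 1/44 / 7/132 = 3/7
P(X=1 | obs) = 1/33 / 7/132 = 4/7
argmax = 1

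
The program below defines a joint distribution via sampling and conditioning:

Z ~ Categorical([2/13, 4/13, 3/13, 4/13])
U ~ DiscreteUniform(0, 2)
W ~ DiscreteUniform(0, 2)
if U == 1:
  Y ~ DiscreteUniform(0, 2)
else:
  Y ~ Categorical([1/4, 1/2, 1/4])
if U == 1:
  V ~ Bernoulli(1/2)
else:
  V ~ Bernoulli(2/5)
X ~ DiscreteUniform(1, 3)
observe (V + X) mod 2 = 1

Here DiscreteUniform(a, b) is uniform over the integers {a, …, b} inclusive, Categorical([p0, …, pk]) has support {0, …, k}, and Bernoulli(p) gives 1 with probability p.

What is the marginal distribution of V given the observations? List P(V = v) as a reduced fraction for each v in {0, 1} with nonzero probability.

P(V=0) = 34/47, P(V=1) = 13/47

Enumerate traces; 324 have nonzero weight after conditioning:
  (Z=0, U=0, W=0, Y=0, V=0, X=1) weight 1/1170
  (Z=0, U=0, W=0, Y=0, V=0, X=3) weight 1/1170
  (Z=0, U=0, W=0, Y=0, V=1, X=2) weight 1/1755
  (Z=0, U=0, W=0, Y=1, V=0, X=1) weight 1/585
  (Z=0, U=0, W=0, Y=1, V=0, X=3) weight 1/585
  (Z=0, U=0, W=0, Y=1, V=1, X=2) weight 2/1755
  (Z=0, U=0, W=0, Y=2, V=0, X=1) weight 1/1170
  (Z=0, U=0, W=0, Y=2, V=0, X=3) weight 1/1170
  … 316 more
Group by V:
  weight(V=0) = 17/45
  weight(V=1) = 13/90
Total weight = 17/45 + 13/90 = 47/90
P(V=0 | obs) = 17/45 / 47/90 = 34/47
P(V=1 | obs) = 13/90 / 47/90 = 13/47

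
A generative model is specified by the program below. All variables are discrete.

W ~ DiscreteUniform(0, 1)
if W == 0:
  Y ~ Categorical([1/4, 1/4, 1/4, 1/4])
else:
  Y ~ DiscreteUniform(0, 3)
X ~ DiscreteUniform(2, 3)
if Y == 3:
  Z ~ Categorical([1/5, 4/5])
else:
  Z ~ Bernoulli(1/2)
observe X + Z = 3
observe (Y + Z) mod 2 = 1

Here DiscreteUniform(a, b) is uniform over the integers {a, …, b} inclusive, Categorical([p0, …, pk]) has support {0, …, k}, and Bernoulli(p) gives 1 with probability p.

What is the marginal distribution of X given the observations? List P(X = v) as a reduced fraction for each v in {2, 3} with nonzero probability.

P(X=2) = 10/17, P(X=3) = 7/17

Enumerate traces; 8 have nonzero weight after conditioning:
  (W=0, Y=0, X=2, Z=1) weight 1/32
  (W=0, Y=1, X=3, Z=0) weight 1/32
  (W=0, Y=2, X=2, Z=1) weight 1/32
  (W=0, Y=3, X=3, Z=0) weight 1/80
  (W=1, Y=0, X=2, Z=1) weight 1/32
  (W=1, Y=1, X=3, Z=0) weight 1/32
  (W=1, Y=2, X=2, Z=1) weight 1/32
  (W=1, Y=3, X=3, Z=0) weight 1/80
Group by X:
  weight(X=2) = 1/8
  weight(X=3) = 7/80
Total weight = 1/8 + 7/80 = 17/80
P(X=2 | obs) = 1/8 / 17/80 = 10/17
P(X=3 | obs) = 7/80 / 17/80 = 7/17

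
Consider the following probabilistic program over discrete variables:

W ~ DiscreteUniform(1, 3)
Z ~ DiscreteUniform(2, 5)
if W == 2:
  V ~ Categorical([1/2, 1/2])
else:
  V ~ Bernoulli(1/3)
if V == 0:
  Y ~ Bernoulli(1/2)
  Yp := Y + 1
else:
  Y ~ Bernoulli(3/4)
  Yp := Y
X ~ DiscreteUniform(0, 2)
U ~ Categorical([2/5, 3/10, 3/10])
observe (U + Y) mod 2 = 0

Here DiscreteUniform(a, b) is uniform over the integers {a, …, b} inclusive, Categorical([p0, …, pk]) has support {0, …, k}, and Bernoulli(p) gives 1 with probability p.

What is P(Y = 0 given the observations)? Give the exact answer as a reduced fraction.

Enumerate traces; 216 have nonzero weight after conditioning:
  (W=1, Z=2, V=0, Y=0, X=0, U=0) weight 1/270
  (W=1, Z=2, V=0, Y=0, X=0, U=2) weight 1/360
  (W=1, Z=2, V=0, Y=0, X=1, U=0) weight 1/270
  (W=1, Z=2, V=0, Y=0, X=1, U=2) weight 1/360
  (W=1, Z=2, V=0, Y=0, X=2, U=0) weight 1/270
  (W=1, Z=2, V=0, Y=0, X=2, U=2) weight 1/360
  (W=1, Z=2, V=0, Y=1, X=0, U=1) weight 1/360
  (W=1, Z=2, V=0, Y=1, X=1, U=1) weight 1/360
  … 208 more
Group by Y:
  weight(Y=0) = 203/720
  weight(Y=1) = 43/240
Total weight = 203/720 + 43/240 = 83/180
P(Y=0 | obs) = 203/720 / 83/180 = 203/332
P(Y=1 | obs) = 43/240 / 83/180 = 129/332

P(Y = 0 | obs) = 203/332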